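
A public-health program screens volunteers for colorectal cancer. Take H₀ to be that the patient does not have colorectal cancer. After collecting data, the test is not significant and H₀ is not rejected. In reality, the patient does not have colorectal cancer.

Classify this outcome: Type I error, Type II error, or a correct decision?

Neither — the decision is correct.

The test retained a true H₀ — the decision matches the true state.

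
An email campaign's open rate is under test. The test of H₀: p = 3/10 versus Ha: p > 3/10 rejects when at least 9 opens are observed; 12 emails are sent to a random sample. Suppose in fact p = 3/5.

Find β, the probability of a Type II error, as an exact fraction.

Under the alternative p = 3/5, Y ~ Binomial(12, 3/5); β is the probability the test does not reject, P(Y < 9).
Summing C(12,j)·(3/5)^j·(2/5)^{12-j} for j = 0..8 gives 37825328/48828125.

37825328/48828125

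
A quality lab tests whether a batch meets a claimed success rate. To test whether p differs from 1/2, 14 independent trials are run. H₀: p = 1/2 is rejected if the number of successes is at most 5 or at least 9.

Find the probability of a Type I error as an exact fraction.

3473/8192

α = P(X ≤ 5 or X ≥ 9 | p = 1/2), X ~ Binomial(14, 1/2).
The two tails are symmetric, so α = 2·(1 + 14 + 91 + 364 + 1001 + 2002)/2^14 = 6946/16384 = 3473/8192.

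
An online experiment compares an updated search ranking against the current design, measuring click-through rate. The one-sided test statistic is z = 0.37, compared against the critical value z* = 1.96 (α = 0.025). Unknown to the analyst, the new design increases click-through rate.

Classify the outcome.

Type II error

The conventional null hypothesis is that the new design has no effect on click-through rate.
Since z = 0.37 ≤ z* = 1.96, H₀ is not rejected.
H₀ is false (actually the new design increases click-through rate).
Failing to reject a false H₀ is a Type II error.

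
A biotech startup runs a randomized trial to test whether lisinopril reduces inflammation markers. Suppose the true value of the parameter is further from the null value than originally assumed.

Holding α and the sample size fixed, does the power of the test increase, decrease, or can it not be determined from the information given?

A larger true effect moves the Ha sampling distribution further from the H₀ critical value, making rejection more likely when Ha is true.
Since power = 1 − β and β decreases, power increases.

It increases.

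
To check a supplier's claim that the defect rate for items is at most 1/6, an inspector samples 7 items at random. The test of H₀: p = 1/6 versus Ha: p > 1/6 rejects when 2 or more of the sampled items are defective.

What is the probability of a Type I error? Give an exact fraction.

α = P(reject H₀ | H₀ true) = P(S ≥ 2 | p = 1/6), S ~ Binomial(7, 1/6).
α = 1 − P(S ≤ 1) = 1 − 15625/23328 = 7703/23328.

7703/23328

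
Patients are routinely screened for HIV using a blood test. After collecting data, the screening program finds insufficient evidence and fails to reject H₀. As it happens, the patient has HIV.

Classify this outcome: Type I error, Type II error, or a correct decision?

Type II error

The conventional null hypothesis here is that the patient does not have HIV.
H₀ was not rejected, but H₀ is actually false.
Failing to reject a false null hypothesis is a Type II error (false negative).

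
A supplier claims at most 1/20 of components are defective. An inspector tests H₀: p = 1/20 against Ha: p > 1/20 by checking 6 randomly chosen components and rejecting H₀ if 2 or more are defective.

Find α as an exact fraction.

The significance level is the probability, assuming p = 1/20, of seeing 2 or more defectives in 6 draws.
α = 1 − P(X ≤ 1) = 1 − 2476099/2560000 = 83901/2560000.

83901/2560000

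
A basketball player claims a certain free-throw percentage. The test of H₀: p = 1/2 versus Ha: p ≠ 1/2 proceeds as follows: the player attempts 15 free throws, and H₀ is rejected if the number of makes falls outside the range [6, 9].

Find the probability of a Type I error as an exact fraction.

Under H₀, X ~ Binomial(15, 1/2); α is the probability of landing in either tail, P(X ≤ 5) + P(X ≥ 10).
The two tails are symmetric, so α = 2·(1 + 15 + 105 + 455 + 1365 + 3003)/2^15 = 9888/32768 = 309/1024.

309/1024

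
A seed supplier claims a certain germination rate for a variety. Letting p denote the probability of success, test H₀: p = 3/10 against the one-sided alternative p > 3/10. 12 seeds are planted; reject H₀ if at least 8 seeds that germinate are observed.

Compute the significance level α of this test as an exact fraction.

948937113/100000000000

The Type I error probability is α = P(Y ≥ 8) computed under H₀, where Y ~ Binomial(12, 3/10).
Summing C(12,j)(3/10)^j(7/10)^{12−j} for j = 8,…,12 gives 948937113/100000000000.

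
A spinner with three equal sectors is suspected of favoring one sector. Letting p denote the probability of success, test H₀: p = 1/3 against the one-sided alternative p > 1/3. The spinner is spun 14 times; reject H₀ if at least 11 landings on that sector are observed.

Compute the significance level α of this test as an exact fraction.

3305/4782969

The Type I error probability is α = P(X ≥ 11) computed under H₀, where X ~ Binomial(14, 1/3).
Summing C(14,j)(1/3)^j(2/3)^{14−j} for j = 11,…,14 gives 3305/4782969.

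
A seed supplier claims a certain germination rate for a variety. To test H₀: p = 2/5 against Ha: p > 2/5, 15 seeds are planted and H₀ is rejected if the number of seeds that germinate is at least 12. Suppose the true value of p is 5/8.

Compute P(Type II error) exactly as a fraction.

β = P(fail to reject H₀ | Ha true) = P(X ≤ 11 | p = 5/8), X ~ Binomial(15, 5/8).
Adding the binomial probabilities P(X=0)+…+P(X=11) at p = 5/8 gives 7681591069083/8796093022208.

7681591069083/8796093022208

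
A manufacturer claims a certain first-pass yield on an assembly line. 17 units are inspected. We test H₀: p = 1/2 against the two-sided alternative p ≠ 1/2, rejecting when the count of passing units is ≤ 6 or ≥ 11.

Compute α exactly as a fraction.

10889/32768

The significance level is the null-hypothesis probability of the rejection region {≤6} ∪ {≥11}.
By symmetry, α = 2·P(S ≤ 6) = 2·(1 + 17 + 136 + 680 + 2380 + 6188 + 12376)/131072 = 43556/131072 = 10889/32768.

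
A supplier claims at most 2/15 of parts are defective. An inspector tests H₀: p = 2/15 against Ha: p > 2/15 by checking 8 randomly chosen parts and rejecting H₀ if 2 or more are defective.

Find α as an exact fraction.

The significance level is the probability, assuming p = 2/15, of seeing 2 or more defectives in 8 draws.
Via the complement, α = 1 − Σ_{j=0}^{1} C(8,j)(2/15)^j(13/15)^{8-j} = 743183632/2562890625.

743183632/2562890625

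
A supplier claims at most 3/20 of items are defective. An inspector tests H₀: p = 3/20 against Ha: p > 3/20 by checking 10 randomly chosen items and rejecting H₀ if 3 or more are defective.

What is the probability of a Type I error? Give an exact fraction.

The significance level is the probability, assuming p = 3/20, of seeing 3 or more defectives in 10 draws.
Via the complement, α = 1 − Σ_{j=0}^{2} C(10,j)(3/20)^j(17/20)^{10-j} = 460297010259/2560000000000.

460297010259/2560000000000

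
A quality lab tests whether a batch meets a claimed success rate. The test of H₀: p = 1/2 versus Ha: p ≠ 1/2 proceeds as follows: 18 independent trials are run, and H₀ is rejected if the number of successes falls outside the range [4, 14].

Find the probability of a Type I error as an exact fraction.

The significance level is the null-hypothesis probability of the rejection region {≤3} ∪ {≥15}.
Each tail has probability (1 + 18 + 153 + 816)/262144; doubling gives α = 1976/262144 = 247/32768.

247/32768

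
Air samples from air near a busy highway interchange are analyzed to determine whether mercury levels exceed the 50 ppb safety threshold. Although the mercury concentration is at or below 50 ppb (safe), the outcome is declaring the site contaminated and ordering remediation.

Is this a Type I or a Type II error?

The null hypothesis here is that the mercury concentration is at or below 50 ppb (safe).
'Declaring the site contaminated and ordering remediation' corresponds to rejecting H₀.
H₀ was rejected but H₀ is true — a Type I error (false positive).

Type I error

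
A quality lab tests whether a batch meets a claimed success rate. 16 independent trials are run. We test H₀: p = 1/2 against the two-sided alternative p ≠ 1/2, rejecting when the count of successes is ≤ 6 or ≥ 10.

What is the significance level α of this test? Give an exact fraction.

The significance level is the null-hypothesis probability of the rejection region {≤6} ∪ {≥10}.
Each tail has probability (1 + 16 + 120 + 560 + 1820 + 4368 + 8008)/65536; doubling gives α = 29786/65536 = 14893/32768.

14893/32768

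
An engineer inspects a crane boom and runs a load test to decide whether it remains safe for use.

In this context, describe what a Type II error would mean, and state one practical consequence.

With the conventional null hypothesis that the structure meets the required load capacity (safe):
A Type II error is failing to reject H₀ when H₀ is false.
Here that means keeping the structure open when actually the structure is structurally deficient.

A Type II error would mean concluding that the structure meets the required load capacity (safe) (or at least failing to establish that the structure is structurally deficient) when in fact the structure is structurally deficient. Consequence: a deficient structure remains in service and may fail under load.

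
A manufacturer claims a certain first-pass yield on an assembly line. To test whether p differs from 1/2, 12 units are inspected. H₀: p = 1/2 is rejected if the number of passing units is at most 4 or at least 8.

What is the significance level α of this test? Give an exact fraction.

Under H₀, X ~ Binomial(12, 1/2); α is the probability of landing in either tail, P(X ≤ 4) + P(X ≥ 8).
Each tail has probability (1 + 12 + 66 + 220 + 495)/4096; doubling gives α = 1588/4096 = 397/1024.

397/1024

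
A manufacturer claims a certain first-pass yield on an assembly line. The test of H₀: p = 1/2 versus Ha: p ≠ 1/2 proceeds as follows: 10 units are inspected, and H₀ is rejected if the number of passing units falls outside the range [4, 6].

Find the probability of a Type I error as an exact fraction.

11/32

The significance level is the null-hypothesis probability of the rejection region {≤3} ∪ {≥7}.
By symmetry, α = 2·P(S ≤ 3) = 2·(1 + 10 + 45 + 120)/1024 = 352/1024 = 11/32.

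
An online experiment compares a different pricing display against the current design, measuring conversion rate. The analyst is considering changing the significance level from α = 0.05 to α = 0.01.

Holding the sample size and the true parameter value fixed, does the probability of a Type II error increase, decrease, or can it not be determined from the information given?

Tightening α shrinks the rejection region. When Ha holds, fewer sample outcomes clear the stricter threshold, so more fall in the acceptance region.

It increases.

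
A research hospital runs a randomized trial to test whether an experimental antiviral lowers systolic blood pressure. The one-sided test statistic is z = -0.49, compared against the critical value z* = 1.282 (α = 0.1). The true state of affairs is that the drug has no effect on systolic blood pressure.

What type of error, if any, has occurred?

No error (correct decision).

The conventional null hypothesis is that the drug has no effect on systolic blood pressure.
Since z = -0.49 ≤ z* = 1.282, H₀ is not rejected.
H₀ is true (actually the drug has no effect on systolic blood pressure).
The decision matches the true state — no error.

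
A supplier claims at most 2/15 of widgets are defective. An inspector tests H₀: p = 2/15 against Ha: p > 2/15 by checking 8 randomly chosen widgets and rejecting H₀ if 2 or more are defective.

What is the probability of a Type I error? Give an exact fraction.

α = P(reject H₀ | H₀ true) = P(Y ≥ 2 | p = 2/15), Y ~ Binomial(8, 2/15).
Computing the lower-tail complement: 1 − 1819706993/2562890625 = 743183632/2562890625.

743183632/2562890625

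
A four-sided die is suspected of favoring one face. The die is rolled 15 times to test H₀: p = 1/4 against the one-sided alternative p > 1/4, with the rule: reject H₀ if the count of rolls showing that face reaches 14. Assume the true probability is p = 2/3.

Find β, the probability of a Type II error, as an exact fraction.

β = P(fail to reject H₀ | Ha true) = P(S ≤ 13 | p = 2/3), S ~ Binomial(15, 2/3).
Adding the binomial probabilities P(S=0)+…+P(S=13) at p = 2/3 gives 14070379/14348907.

14070379/14348907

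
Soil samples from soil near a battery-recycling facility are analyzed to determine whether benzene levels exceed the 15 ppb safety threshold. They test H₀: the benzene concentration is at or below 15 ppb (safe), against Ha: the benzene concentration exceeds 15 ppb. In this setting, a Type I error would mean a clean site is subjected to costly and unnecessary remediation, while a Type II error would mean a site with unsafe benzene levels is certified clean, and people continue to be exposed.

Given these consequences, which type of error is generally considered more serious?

Type II error

The Type II consequence (a site with unsafe benzene levels is certified clean, and people continue to be exposed) is more severe than the Type I consequence (a clean site is subjected to costly and unnecessary remediation).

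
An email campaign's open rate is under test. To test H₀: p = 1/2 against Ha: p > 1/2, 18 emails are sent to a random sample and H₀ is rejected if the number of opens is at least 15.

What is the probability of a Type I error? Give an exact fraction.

Under H₀, S ~ Binomial(18, 1/2), and α = P(S ≥ 15).
That's C(18,15) + C(18,16) + C(18,17) + C(18,18) over 2^18, i.e. (816 + 153 + 18 + 1)/262144 = 988/262144 = 247/65536.

247/65536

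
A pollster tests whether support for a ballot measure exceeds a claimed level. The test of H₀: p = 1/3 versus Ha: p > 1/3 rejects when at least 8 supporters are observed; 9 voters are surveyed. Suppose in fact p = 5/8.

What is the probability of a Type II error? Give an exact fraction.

3803679/4194304

Under the alternative p = 5/8, X ~ Binomial(9, 5/8); β is the probability the test does not reject, P(X < 8).
Equivalently, β = 1 − P(X ≥ 8) = 3803679/4194304.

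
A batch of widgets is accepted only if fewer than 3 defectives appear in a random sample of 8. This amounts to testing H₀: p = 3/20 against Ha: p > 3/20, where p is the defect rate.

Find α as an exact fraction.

Under H₀, S ~ Binomial(8, 3/20); the Type I error rate is P(S ≥ 3).
α = 1 − P(S ≤ 2) = 1 − 22906552981/25600000000 = 2693447019/25600000000.

2693447019/25600000000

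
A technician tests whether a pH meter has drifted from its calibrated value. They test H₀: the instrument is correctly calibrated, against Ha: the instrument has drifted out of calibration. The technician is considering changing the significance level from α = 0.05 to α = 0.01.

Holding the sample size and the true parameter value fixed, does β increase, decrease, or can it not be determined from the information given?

Tightening α shrinks the rejection region. When Ha holds, fewer sample outcomes clear the stricter threshold, so more fall in the acceptance region.

It increases.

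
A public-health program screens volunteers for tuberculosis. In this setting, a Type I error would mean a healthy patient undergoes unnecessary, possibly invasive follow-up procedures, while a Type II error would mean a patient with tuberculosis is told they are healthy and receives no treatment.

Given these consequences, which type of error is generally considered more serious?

The Type II consequence (a patient with tuberculosis is told they are healthy and receives no treatment) is more severe than the Type I consequence (a healthy patient undergoes unnecessary, possibly invasive follow-up procedures).

Type II error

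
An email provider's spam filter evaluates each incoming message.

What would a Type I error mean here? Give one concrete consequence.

With the conventional null hypothesis that the message is legitimate (not spam):
A Type I error is rejecting H₀ when H₀ is true.
Here that means sending the message to the spam folder when actually the message is legitimate (not spam).

A Type I error would mean concluding that the message is spam when in fact the message is legitimate (not spam). Consequence: a legitimate email — possibly an important one — is hidden in the spam folder.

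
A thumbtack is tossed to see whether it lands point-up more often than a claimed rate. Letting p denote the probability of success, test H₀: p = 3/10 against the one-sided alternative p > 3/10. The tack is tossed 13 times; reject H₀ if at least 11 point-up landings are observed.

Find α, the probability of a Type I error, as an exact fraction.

Under H₀, X ~ Binomial(13, 3/10), and α = P(X ≥ 11).
Adding the binomial terms for j = 11 through 13 with p = 3/10 yields 90876411/1250000000000.

90876411/1250000000000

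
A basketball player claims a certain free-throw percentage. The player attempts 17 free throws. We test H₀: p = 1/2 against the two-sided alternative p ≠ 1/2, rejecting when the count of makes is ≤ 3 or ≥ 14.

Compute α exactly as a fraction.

The significance level is the null-hypothesis probability of the rejection region {≤3} ∪ {≥14}.
Each tail has probability (1 + 17 + 136 + 680)/131072; doubling gives α = 1668/131072 = 417/32768.

417/32768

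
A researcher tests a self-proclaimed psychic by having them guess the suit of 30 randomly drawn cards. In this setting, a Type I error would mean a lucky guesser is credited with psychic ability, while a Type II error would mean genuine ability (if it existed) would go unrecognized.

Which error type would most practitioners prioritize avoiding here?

The Type I consequence (a lucky guesser is credited with psychic ability) is more severe than the Type II consequence (genuine ability (if it existed) would go unrecognized).

Type I error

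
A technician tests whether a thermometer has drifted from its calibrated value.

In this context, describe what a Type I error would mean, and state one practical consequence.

A Type I error would mean concluding that the instrument has drifted out of calibration when in fact the instrument is correctly calibrated. Consequence: a properly working instrument is taken offline unnecessarily.

With the conventional null hypothesis that the instrument is correctly calibrated:
A Type I error is rejecting H₀ when H₀ is true.
Here that means pulling the instrument for recalibration when actually the instrument is correctly calibrated.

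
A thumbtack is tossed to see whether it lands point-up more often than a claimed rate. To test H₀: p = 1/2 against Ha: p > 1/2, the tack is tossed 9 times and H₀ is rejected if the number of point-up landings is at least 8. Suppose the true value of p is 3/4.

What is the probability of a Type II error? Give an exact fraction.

Under the alternative p = 3/4, K ~ Binomial(9, 3/4); β is the probability the test does not reject, P(K < 8).
Adding the binomial probabilities P(K=0)+…+P(K=7) at p = 3/4 gives 45853/65536.

45853/65536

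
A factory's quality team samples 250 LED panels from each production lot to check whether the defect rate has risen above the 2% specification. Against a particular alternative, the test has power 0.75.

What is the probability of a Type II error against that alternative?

0.25

Power = 1 − β, so β = 1 − 0.75 = 0.25.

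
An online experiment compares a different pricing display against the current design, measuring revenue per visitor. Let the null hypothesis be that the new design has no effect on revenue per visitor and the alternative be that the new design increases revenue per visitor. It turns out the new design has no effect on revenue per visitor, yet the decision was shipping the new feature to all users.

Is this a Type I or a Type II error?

'Shipping the new feature to all users' corresponds to rejecting H₀.
H₀ was rejected but H₀ is true — a Type I error (false positive).

Type I error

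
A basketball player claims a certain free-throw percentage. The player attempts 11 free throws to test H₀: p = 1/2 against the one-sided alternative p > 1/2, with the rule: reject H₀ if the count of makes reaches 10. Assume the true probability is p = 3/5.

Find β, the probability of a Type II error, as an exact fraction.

1894076/1953125

Under the alternative p = 3/5, X ~ Binomial(11, 3/5); β is the probability the test does not reject, P(X < 10).
Summing C(11,j)·(3/5)^j·(2/5)^{11-j} for j = 0..9 gives 1894076/1953125.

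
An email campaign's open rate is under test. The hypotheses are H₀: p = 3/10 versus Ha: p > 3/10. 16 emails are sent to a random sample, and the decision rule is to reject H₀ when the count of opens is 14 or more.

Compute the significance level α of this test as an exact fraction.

The Type I error probability is α = P(K ≥ 14) computed under H₀, where K ~ Binomial(16, 3/10).
P(K ≥ 14) = Σ_{j=14}^{16} C(16,j)·(3/10)^j·(7/10)^{16-j} = 1190959281/400000000000000.

1190959281/400000000000000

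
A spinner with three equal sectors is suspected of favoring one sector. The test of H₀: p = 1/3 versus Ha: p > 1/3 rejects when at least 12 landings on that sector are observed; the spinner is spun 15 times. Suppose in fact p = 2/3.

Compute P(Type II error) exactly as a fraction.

11346539/14348907

Under the alternative p = 2/3, K ~ Binomial(15, 2/3); β is the probability the test does not reject, P(K < 12).
Summing C(15,j)·(2/3)^j·(1/3)^{15-j} for j = 0..11 gives 11346539/14348907.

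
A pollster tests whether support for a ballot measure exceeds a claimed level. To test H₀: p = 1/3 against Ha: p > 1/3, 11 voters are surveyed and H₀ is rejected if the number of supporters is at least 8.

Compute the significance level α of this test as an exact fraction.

The Type I error probability is α = P(K ≥ 8) computed under H₀, where K ~ Binomial(11, 1/3).
Adding the binomial terms for j = 8 through 11 with p = 1/3 yields 521/59049.

521/59049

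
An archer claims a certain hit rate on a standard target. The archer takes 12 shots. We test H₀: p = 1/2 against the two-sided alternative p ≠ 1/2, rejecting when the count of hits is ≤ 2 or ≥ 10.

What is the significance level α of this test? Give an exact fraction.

79/2048

The significance level is the null-hypothesis probability of the rejection region {≤2} ∪ {≥10}.
The two tails are symmetric, so α = 2·(1 + 12 + 66)/2^12 = 158/4096 = 79/2048.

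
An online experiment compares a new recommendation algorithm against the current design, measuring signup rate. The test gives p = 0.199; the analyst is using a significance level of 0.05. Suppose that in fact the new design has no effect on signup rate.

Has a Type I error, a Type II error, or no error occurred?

The conventional null hypothesis is that the new design has no effect on signup rate.
Since p = 0.199 ≥ α = 0.05, H₀ is not rejected.
H₀ is true (actually the new design has no effect on signup rate).
The decision matches the true state — no error.

Neither — the decision is correct.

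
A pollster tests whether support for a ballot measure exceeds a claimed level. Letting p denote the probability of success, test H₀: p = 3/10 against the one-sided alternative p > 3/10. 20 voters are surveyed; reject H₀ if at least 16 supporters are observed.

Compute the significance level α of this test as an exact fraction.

138756326957469/25000000000000000000

The Type I error probability is α = P(Y ≥ 16) computed under H₀, where Y ~ Binomial(20, 3/10).
Summing C(20,j)(3/10)^j(7/10)^{20−j} for j = 16,…,20 gives 138756326957469/25000000000000000000.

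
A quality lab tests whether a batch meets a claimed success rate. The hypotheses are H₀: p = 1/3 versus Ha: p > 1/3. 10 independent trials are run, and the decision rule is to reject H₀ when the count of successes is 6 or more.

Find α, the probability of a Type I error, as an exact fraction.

1507/19683

Under H₀, Y ~ Binomial(10, 1/3), and α = P(Y ≥ 6).
P(Y ≥ 6) = Σ_{j=6}^{10} C(10,j)·(1/3)^j·(2/3)^{10-j} = 1507/19683.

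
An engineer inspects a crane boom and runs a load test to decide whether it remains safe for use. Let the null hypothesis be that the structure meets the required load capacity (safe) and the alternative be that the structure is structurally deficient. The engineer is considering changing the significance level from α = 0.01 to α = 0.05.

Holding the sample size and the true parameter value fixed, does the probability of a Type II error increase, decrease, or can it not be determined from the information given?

It decreases.

Relaxing α lowers the evidence threshold; under Ha, outcomes that previously fell short now trigger rejection.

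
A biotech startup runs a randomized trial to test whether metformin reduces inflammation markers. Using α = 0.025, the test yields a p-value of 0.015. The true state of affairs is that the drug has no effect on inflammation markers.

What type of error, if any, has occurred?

Type I error

The conventional null hypothesis is that the drug has no effect on inflammation markers.
Since p = 0.015 < α = 0.025, H₀ is rejected.
H₀ is true (actually the drug has no effect on inflammation markers).
Rejecting a true H₀ is a Type I error.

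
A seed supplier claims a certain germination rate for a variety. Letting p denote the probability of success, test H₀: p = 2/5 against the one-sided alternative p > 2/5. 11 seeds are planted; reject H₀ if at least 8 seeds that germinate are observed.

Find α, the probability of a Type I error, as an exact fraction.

Under H₀, Y ~ Binomial(11, 2/5), and α = P(Y ≥ 8).
Adding the binomial terms for j = 8 through 11 with p = 2/5 yields 285952/9765625.

285952/9765625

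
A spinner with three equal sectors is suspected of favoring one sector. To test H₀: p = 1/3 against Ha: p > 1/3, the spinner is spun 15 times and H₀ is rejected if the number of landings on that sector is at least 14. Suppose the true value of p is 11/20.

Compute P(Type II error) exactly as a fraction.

A Type II error is failing to reject when Ha holds: with p = 11/20, β = P(Y ≤ 13).
Adding the binomial probabilities P(Y=0)+…+P(Y=13) at p = 11/20 gives 16356278262148423407/16384000000000000000.

16356278262148423407/16384000000000000000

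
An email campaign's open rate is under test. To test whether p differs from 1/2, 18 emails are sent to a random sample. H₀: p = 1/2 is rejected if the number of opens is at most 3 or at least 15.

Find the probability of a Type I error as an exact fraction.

247/32768

The significance level is the null-hypothesis probability of the rejection region {≤3} ∪ {≥15}.
Each tail has probability (1 + 18 + 153 + 816)/262144; doubling gives α = 1976/262144 = 247/32768.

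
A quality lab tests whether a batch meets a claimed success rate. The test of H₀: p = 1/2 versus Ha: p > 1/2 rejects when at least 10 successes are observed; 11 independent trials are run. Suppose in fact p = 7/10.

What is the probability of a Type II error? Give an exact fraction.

2217524751/2500000000

A Type II error is failing to reject when Ha holds: with p = 7/10, β = P(S ≤ 9).
Summing C(11,j)·(7/10)^j·(3/10)^{11-j} for j = 0..9 gives 2217524751/2500000000.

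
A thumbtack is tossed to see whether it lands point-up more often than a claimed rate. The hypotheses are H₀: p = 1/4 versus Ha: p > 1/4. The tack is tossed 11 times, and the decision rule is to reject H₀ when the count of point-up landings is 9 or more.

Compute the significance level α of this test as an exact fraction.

529/4194304

The Type I error probability is α = P(X ≥ 9) computed under H₀, where X ~ Binomial(11, 1/4).
Adding the binomial terms for j = 9 through 11 with p = 1/4 yields 529/4194304.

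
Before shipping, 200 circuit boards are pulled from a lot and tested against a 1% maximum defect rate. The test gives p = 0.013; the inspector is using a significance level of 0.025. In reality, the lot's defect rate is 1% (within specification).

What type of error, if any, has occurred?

The conventional null hypothesis is that the lot's defect rate is 1% (within specification).
Since p = 0.013 < α = 0.025, H₀ is rejected.
H₀ is true (actually the lot's defect rate is 1% (within specification)).
Rejecting a true H₀ is a Type I error.

Type I error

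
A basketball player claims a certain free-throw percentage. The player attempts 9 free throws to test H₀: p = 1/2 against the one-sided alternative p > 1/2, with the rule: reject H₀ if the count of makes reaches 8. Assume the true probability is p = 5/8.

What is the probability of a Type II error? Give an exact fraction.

3803679/4194304

β = P(fail to reject H₀ | Ha true) = P(S ≤ 7 | p = 5/8), S ~ Binomial(9, 5/8).
Adding the binomial probabilities P(S=0)+…+P(S=7) at p = 5/8 gives 3803679/4194304.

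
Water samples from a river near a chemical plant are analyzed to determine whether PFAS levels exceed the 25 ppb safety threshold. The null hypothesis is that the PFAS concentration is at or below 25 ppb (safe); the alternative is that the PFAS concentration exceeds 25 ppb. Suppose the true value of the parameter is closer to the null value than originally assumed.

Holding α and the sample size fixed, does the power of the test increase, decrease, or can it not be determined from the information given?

It decreases.

A smaller true effect puts the Ha sampling distribution closer to H₀, so more of it falls in the non-rejection region.
Since power = 1 − β and β increases, power decreases.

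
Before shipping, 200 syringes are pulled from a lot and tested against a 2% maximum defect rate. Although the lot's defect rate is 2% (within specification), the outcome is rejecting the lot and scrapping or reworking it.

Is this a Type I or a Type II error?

Type I error

The null hypothesis here is that the lot's defect rate is 2% (within specification).
'Rejecting the lot and scrapping or reworking it' corresponds to rejecting H₀.
H₀ was rejected but H₀ is true — a Type I error (false positive).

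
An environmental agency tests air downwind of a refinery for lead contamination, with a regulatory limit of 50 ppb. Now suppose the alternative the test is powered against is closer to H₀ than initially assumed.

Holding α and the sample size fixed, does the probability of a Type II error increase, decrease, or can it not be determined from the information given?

It increases.

A smaller departure from H₀ means the test statistic under Ha is distributed closer to where it would be under H₀; rejection becomes less likely.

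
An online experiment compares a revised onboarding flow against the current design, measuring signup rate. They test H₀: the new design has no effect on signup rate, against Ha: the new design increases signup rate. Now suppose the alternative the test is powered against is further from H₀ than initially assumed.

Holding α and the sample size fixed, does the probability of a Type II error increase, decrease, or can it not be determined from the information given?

It decreases.

A bigger departure from H₀ is easier for the test to detect, so it fails to reject less often.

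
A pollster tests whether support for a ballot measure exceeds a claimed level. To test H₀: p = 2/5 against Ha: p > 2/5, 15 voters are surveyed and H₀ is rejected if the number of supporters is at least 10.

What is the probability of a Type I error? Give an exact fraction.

α = P(reject H₀ | H₀ true) = P(K ≥ 10 | p = 2/5), with K ~ Binomial(15, 2/5).
Summing C(15,j)(2/5)^j(3/5)^{15−j} for j = 10,…,15 gives 1032510464/30517578125.

1032510464/30517578125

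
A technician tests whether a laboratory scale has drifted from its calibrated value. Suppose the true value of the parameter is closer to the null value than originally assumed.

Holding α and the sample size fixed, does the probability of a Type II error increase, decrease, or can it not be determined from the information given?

It increases.

When the true parameter is near the null value, the test has a harder time distinguishing Ha from H₀.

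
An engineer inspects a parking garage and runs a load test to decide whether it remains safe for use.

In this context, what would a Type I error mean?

A Type I error would mean concluding that the structure is structurally deficient when in fact the structure meets the required load capacity (safe).

With the conventional null hypothesis that the structure meets the required load capacity (safe):
A Type I error is rejecting H₀ when H₀ is true.
Here that means closing the structure for repairs when actually the structure meets the required load capacity (safe).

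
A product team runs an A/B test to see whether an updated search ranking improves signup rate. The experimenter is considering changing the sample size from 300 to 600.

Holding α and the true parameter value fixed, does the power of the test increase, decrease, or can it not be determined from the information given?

Increasing n separates the H₀ and Ha sampling distributions, so under Ha fewer outcomes land in the acceptance region.
Since power = 1 − β and β decreases, power increases.

It increases.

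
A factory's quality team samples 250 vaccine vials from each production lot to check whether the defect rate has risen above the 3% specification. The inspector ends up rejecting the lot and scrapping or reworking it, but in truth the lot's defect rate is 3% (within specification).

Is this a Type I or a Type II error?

Type I error

The null hypothesis here is that the lot's defect rate is 3% (within specification).
'Rejecting the lot and scrapping or reworking it' corresponds to rejecting H₀.
H₀ was rejected but H₀ is true — a Type I error (false positive).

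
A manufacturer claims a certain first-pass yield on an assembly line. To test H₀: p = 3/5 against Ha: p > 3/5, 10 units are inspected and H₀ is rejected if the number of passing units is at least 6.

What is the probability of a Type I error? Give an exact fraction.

Under H₀, Y ~ Binomial(10, 3/5), and α = P(Y ≥ 6).
P(Y ≥ 6) = Σ_{j=6}^{10} C(10,j)·(3/5)^j·(2/5)^{10-j} = 6182649/9765625.

6182649/9765625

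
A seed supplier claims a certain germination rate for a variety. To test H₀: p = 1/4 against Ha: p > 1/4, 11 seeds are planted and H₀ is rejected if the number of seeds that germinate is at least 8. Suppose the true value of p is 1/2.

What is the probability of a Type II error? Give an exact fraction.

227/256

A Type II error is failing to reject when Ha holds: with p = 1/2, β = P(Y ≤ 7).
Summing C(11,j)·(1/2)^j·(1/2)^{11-j} for j = 0..7 gives 227/256.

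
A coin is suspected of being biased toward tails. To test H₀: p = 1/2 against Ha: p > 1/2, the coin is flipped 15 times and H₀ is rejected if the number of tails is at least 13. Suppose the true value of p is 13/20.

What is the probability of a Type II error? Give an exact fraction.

β = P(fail to reject H₀ | Ha true) = P(K ≤ 12 | p = 13/20), K ~ Binomial(15, 13/20).
Summing C(15,j)·(13/20)^j·(7/20)^{15-j} for j = 0..12 gives 30745097163070342213/32768000000000000000.

30745097163070342213/32768000000000000000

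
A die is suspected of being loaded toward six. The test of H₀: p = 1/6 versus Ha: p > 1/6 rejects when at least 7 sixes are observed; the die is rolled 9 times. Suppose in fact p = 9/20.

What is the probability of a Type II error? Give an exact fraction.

β = P(fail to reject H₀ | Ha true) = P(K ≤ 6 | p = 9/20), K ~ Binomial(9, 9/20).
Equivalently, β = 1 − P(K ≥ 7) = 30407271323/32000000000.

30407271323/32000000000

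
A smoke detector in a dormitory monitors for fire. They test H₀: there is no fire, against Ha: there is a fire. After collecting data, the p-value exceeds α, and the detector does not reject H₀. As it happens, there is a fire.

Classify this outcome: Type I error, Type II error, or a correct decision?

Type II error

H₀ was not rejected, but H₀ is actually false.
Failing to reject a false null hypothesis is a Type II error (false negative).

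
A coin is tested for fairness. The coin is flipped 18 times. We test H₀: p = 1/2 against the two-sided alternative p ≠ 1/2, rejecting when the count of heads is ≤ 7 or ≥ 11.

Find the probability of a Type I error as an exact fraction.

The significance level is the null-hypothesis probability of the rejection region {≤7} ∪ {≥11}.
The two tails are symmetric, so α = 2·(1 + 18 + 153 + 816 + 3060 + 8568 + 18564 + 31824)/2^18 = 126008/262144 = 15751/32768.

15751/32768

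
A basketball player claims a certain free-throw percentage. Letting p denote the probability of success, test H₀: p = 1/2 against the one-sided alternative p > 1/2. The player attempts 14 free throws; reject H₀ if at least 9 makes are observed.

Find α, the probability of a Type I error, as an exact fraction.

Under H₀, K ~ Binomial(14, 1/2), and α = P(K ≥ 9).
That's C(14,9) + C(14,10) + C(14,11) + C(14,12) + C(14,13) + C(14,14) over 2^14, i.e. (2002 + 1001 + 364 + 91 + 14 + 1)/16384 = 3473/16384.

3473/16384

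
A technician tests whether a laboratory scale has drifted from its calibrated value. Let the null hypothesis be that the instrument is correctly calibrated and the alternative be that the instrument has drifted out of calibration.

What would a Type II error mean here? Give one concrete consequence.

A Type II error is failing to reject H₀ when H₀ is false.
Here that means leaving the instrument in service when actually the instrument has drifted out of calibration.

A Type II error would mean concluding that the instrument is correctly calibrated (or at least failing to establish that the instrument has drifted out of calibration) when in fact the instrument has drifted out of calibration. Consequence: an out-of-calibration instrument continues producing bad measurements.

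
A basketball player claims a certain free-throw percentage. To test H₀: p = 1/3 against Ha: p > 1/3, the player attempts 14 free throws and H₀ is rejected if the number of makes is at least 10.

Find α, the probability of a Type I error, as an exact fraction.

19321/4782969

α = P(reject H₀ | H₀ true) = P(K ≥ 10 | p = 1/3), with K ~ Binomial(14, 1/3).
Summing C(14,j)(1/3)^j(2/3)^{14−j} for j = 10,…,14 gives 19321/4782969.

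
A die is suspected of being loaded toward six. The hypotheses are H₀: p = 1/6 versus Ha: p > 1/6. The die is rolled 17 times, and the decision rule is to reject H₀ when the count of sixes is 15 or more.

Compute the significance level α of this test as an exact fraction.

α = P(reject H₀ | H₀ true) = P(X ≥ 15 | p = 1/6), with X ~ Binomial(17, 1/6).
Summing C(17,j)(1/6)^j(5/6)^{17−j} for j = 15,…,17 gives 581/2821109907456.

581/2821109907456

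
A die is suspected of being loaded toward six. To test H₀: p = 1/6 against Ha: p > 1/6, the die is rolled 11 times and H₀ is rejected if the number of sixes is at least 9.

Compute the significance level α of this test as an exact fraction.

53/13436928

The Type I error probability is α = P(X ≥ 9) computed under H₀, where X ~ Binomial(11, 1/6).
Adding the binomial terms for j = 9 through 11 with p = 1/6 yields 53/13436928.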